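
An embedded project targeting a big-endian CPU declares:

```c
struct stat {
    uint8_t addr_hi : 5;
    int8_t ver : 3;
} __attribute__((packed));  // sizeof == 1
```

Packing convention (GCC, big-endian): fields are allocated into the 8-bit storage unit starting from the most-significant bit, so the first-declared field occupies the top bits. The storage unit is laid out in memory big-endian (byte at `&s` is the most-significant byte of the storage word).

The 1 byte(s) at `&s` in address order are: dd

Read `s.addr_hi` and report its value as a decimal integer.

27

[0]=0xdd (big-endian) → word 0xdd
addr_hi:5 @ bit 3 → (0xdd>>3)&0x1f = 0x1b  ←
ver:3 @ bit 0 → (0xdd>>0)&0x7 = 0x5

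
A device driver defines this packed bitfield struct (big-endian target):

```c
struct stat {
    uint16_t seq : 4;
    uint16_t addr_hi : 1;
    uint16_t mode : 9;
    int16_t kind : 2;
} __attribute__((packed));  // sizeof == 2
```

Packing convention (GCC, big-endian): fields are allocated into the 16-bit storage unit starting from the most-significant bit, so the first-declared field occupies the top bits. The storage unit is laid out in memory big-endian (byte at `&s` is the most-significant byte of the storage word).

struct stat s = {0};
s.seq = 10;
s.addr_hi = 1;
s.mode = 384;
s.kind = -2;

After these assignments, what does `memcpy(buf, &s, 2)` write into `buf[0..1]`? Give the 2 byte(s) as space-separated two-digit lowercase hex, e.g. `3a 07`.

seq:4 = 10 → 0xa << 12 → word 0xa000
addr_hi:1 = 1 → 0x1 << 11 → word 0xa800
mode:9 = 384 → 0x180 << 2 → word 0xae00
kind:2 = -2 → 0x2 << 0 → word 0xae02
word = 0xae02 → big-endian bytes:
  [0]=0xae  [1]=0x02

ae 02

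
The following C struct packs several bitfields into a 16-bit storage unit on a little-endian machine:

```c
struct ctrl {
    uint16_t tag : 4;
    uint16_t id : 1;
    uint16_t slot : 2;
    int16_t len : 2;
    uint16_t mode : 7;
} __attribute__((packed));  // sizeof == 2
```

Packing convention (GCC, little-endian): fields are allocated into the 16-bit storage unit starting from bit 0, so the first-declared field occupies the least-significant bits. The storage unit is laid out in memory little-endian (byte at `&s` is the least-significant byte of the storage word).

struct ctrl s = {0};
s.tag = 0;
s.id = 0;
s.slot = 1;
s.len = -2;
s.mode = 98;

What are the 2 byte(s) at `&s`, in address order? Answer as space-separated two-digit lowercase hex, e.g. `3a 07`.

20 c5

tag (4b) val=0 bits=0x0 at bit 0: 0x0000
id (1b) val=0 bits=0x0 at bit 4: 0x0000
slot (2b) val=1 bits=0x1 at bit 5: 0x0020
len (2b) val=-2 bits=0x2 at bit 7: 0x0120
mode (7b) val=98 bits=0x62 at bit 9: 0xc520
word = 0xc520 → little-endian bytes:
  [0]=0x20  [1]=0xc5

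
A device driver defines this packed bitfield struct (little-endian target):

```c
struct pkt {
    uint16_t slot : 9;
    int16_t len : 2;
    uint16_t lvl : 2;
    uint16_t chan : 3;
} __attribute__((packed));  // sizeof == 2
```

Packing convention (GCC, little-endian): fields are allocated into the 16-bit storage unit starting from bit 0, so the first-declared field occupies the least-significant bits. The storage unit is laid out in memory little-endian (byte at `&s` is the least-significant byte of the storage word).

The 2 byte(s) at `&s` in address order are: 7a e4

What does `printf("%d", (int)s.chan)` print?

[0]=0x7a [1]=0xe4 (little-endian) → word 0xe47a
slot:9 @ bit 0 → (0xe47a>>0)&0x1ff = 0x7a
len:2 @ bit 9 → (0xe47a>>9)&0x3 = 0x2
lvl:2 @ bit 11 → (0xe47a>>11)&0x3 = 0x0
chan:3 @ bit 13 → (0xe47a>>13)&0x7 = 0x7  ←

7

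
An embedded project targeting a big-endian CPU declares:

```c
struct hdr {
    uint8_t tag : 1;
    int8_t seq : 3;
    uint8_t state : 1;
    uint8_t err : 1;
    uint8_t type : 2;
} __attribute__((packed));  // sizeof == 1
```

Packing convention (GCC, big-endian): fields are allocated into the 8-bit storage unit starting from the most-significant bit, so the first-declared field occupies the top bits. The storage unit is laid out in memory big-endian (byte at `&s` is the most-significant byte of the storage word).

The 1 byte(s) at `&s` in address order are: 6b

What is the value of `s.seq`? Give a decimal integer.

-2

[0]=0x6b (big-endian) → word 0x6b
tag:1 @ bit 7 → (0x6b>>7)&0x1 = 0x0
seq:3 @ bit 4 → (0x6b>>4)&0x7 = 0x6  ←
state:1 @ bit 3 → (0x6b>>3)&0x1 = 0x1
err:1 @ bit 2 → (0x6b>>2)&0x1 = 0x0
type:2 @ bit 0 → (0x6b>>0)&0x3 = 0x3
seq signed 3b, MSB=1: 6 - 8 = -2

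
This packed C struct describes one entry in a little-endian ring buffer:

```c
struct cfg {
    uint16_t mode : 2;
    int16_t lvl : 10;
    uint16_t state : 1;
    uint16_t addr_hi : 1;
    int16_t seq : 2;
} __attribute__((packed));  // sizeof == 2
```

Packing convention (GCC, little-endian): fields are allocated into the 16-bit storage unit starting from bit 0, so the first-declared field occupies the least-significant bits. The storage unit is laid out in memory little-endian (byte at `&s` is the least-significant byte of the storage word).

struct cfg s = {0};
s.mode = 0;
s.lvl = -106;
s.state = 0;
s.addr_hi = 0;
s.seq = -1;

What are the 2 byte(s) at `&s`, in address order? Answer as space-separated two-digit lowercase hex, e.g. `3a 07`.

58 ce

mode (2b) val=0 bits=0x0 at bit 0: 0x0000
lvl (10b) val=-106 bits=0x396 at bit 2: 0x0e58
state (1b) val=0 bits=0x0 at bit 12: 0x0e58
addr_hi (1b) val=0 bits=0x0 at bit 13: 0x0e58
seq (2b) val=-1 bits=0x3 at bit 14: 0xce58
word = 0xce58 → little-endian bytes:
  [0]=0x58  [1]=0xce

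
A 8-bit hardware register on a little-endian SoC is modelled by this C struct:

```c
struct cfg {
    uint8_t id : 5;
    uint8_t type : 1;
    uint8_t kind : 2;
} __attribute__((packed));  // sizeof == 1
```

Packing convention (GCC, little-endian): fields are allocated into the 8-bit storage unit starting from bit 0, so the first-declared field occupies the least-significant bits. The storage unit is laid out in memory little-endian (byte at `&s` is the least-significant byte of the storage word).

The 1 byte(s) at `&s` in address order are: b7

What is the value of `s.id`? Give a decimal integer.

[0]=0xb7 (little-endian) → word 0xb7
id:5 @ bit 0 → (0xb7>>0)&0x1f = 0x17  ←
type:1 @ bit 5 → (0xb7>>5)&0x1 = 0x1
kind:2 @ bit 6 → (0xb7>>6)&0x3 = 0x2

23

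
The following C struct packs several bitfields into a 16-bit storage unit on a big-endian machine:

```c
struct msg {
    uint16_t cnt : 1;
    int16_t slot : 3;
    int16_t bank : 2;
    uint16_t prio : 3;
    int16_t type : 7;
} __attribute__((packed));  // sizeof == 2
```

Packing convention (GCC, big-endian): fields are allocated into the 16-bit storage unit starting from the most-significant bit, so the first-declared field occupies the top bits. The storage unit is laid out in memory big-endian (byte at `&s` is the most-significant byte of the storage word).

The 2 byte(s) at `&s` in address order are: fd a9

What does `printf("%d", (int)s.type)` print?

[0]=0xfd [1]=0xa9 (big-endian) → word 0xfda9
cnt:1 @ bit 15 → (0xfda9>>15)&0x1 = 0x1
slot:3 @ bit 12 → (0xfda9>>12)&0x7 = 0x7
bank:2 @ bit 10 → (0xfda9>>10)&0x3 = 0x3
prio:3 @ bit 7 → (0xfda9>>7)&0x7 = 0x3
type:7 @ bit 0 → (0xfda9>>0)&0x7f = 0x29  ←
type signed 7b, MSB=0: value = 41

41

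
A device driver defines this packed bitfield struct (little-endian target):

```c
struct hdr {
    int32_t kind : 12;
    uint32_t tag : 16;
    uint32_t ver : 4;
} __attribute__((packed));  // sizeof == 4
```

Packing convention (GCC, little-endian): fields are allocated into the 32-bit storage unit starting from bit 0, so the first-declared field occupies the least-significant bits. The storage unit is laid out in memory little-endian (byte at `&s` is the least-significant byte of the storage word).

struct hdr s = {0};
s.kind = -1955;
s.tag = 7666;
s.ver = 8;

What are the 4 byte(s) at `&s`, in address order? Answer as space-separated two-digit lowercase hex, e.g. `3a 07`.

5d 28 df 81

[0+:12] kind=-1955 & 0xfff = 0x85d; word=0x0000085d
[12+:16] tag=7666 & 0xffff = 0x1df2; word=0x01df285d
[28+:4] ver=8 & 0xf = 0x8; word=0x81df285d
word = 0x81df285d → little-endian bytes:
  [0]=0x5d  [1]=0x28  [2]=0xdf  [3]=0x81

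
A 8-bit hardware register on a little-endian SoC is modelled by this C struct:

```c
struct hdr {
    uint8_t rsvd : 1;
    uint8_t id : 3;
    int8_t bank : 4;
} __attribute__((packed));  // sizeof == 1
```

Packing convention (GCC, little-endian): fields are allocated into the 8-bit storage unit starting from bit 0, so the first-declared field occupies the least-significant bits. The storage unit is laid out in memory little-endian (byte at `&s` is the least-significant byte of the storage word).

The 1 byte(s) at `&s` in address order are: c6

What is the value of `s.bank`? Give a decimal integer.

-4

[0]=0xc6 (little-endian) → word 0xc6
rsvd:1 @ bit 0 → (0xc6>>0)&0x1 = 0x0
id:3 @ bit 1 → (0xc6>>1)&0x7 = 0x3
bank:4 @ bit 4 → (0xc6>>4)&0xf = 0xc  ←
bank signed 4b, MSB=1: 12 - 16 = -4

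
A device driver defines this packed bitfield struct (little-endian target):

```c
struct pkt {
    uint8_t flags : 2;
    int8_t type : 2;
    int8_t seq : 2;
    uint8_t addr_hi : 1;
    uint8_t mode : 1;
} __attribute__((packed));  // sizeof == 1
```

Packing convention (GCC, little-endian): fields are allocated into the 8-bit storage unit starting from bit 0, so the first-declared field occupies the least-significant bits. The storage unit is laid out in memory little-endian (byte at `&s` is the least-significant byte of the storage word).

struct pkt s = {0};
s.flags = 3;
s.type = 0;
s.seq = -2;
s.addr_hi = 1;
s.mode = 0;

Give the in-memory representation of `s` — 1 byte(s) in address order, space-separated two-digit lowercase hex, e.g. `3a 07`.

63

flags (2b) val=3 bits=0x3 at bit 0: 0x03
type (2b) val=0 bits=0x0 at bit 2: 0x03
seq (2b) val=-2 bits=0x2 at bit 4: 0x23
addr_hi (1b) val=1 bits=0x1 at bit 6: 0x63
mode (1b) val=0 bits=0x0 at bit 7: 0x63
word = 0x63 → little-endian bytes:
  [0]=0x63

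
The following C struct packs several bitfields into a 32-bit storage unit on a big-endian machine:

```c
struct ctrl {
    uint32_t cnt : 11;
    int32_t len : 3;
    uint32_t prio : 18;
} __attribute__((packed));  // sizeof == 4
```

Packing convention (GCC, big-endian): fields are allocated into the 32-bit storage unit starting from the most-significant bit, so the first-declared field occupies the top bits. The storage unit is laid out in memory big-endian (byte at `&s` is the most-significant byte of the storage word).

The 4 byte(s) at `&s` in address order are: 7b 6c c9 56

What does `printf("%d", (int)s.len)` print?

[0]=0x7b [1]=0x6c [2]=0xc9 [3]=0x56 (big-endian) → word 0x7b6cc956
cnt:11 @ bit 21 → (0x7b6cc956>>21)&0x7ff = 0x3db
len:3 @ bit 18 → (0x7b6cc956>>18)&0x7 = 0x3  ←
prio:18 @ bit 0 → (0x7b6cc956>>0)&0x3ffff = 0xc956
len signed 3b, MSB=0: value = 3

3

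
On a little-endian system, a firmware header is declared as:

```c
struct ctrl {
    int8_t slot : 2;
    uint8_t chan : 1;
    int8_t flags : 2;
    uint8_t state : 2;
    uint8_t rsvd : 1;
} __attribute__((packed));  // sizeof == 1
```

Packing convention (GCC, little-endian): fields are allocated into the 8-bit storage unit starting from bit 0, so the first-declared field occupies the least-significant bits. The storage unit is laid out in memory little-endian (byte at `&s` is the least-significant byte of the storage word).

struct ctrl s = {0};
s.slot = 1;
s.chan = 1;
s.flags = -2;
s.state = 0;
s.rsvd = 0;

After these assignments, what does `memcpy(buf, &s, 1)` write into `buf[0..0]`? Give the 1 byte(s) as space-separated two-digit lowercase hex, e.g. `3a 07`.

15

[0+:2] slot=1 & 0x3 = 0x1; word=0x01
[2+:1] chan=1 & 0x1 = 0x1; word=0x05
[3+:2] flags=-2 & 0x3 = 0x2; word=0x15
[5+:2] state=0 & 0x3 = 0x0; word=0x15
[7+:1] rsvd=0 & 0x1 = 0x0; word=0x15
word = 0x15 → little-endian bytes:
  [0]=0x15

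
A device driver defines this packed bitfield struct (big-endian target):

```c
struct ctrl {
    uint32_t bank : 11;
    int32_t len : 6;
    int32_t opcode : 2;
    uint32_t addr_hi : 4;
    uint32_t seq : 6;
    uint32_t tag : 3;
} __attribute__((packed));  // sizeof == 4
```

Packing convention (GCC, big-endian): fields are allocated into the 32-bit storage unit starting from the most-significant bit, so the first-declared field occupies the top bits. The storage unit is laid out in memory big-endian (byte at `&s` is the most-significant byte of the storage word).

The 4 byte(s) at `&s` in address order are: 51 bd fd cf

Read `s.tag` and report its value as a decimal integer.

7

[0]=0x51 [1]=0xbd [2]=0xfd [3]=0xcf (big-endian) → word 0x51bdfdcf
bank [21+:11] = (word>>21) & 0x7ff = 653
len [15+:6] = (word>>15) & 0x3f = 59
opcode [13+:2] = (word>>13) & 0x3 = 3
addr_hi [9+:4] = (word>>9) & 0xf = 14
seq [3+:6] = (word>>3) & 0x3f = 57
tag [0+:3] = (word>>0) & 0x7 = 7  ←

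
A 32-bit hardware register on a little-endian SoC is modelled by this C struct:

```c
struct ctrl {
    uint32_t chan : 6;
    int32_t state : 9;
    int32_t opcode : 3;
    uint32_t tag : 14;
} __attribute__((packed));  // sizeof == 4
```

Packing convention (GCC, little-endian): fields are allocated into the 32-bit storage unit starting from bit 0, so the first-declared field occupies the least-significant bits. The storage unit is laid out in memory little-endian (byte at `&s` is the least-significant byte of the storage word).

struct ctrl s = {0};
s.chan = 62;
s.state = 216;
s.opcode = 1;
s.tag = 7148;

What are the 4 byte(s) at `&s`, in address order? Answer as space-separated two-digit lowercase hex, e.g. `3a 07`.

chan (6b) val=62 bits=0x3e at bit 0: 0x0000003e
state (9b) val=216 bits=0xd8 at bit 6: 0x0000363e
opcode (3b) val=1 bits=0x1 at bit 15: 0x0000b63e
tag (14b) val=7148 bits=0x1bec at bit 18: 0x6fb0b63e
word = 0x6fb0b63e → little-endian bytes:
  [0]=0x3e  [1]=0xb6  [2]=0xb0  [3]=0x6f

3e b6 b0 6f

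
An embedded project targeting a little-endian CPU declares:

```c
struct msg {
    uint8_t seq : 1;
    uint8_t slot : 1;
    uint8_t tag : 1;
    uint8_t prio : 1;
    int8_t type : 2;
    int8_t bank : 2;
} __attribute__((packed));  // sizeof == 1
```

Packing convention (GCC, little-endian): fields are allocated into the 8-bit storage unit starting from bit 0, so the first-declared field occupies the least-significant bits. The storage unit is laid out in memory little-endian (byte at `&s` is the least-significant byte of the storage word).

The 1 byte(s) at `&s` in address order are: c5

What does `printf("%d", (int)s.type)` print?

0

[0]=0xc5 (little-endian) → word 0xc5
seq:1 @ bit 0 → (0xc5>>0)&0x1 = 0x1
slot:1 @ bit 1 → (0xc5>>1)&0x1 = 0x0
tag:1 @ bit 2 → (0xc5>>2)&0x1 = 0x1
prio:1 @ bit 3 → (0xc5>>3)&0x1 = 0x0
type:2 @ bit 4 → (0xc5>>4)&0x3 = 0x0  ←
bank:2 @ bit 6 → (0xc5>>6)&0x3 = 0x3
type signed 2b, MSB=0: value = 0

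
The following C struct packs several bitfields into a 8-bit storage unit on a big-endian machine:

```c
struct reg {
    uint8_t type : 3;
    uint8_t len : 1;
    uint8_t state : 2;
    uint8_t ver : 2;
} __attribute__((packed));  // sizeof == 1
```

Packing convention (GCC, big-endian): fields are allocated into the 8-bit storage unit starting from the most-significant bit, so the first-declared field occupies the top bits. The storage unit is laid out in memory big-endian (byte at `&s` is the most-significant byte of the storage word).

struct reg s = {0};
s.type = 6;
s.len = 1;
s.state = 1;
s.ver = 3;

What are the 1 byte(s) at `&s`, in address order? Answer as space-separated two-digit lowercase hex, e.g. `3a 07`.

d7

type:3 = 6 → 0x6 << 5 → word 0xc0
len:1 = 1 → 0x1 << 4 → word 0xd0
state:2 = 1 → 0x1 << 2 → word 0xd4
ver:2 = 3 → 0x3 << 0 → word 0xd7
word = 0xd7 → big-endian bytes:
  [0]=0xd7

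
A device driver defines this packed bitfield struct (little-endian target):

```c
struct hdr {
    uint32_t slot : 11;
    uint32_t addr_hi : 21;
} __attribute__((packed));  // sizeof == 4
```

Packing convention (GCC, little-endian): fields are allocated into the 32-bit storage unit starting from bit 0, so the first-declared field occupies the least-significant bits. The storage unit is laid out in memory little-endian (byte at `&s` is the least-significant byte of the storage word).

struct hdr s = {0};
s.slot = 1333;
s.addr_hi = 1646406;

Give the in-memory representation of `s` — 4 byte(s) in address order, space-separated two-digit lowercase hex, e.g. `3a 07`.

35 35 fa c8

[0+:11] slot=1333 & 0x7ff = 0x535; word=0x00000535
[11+:21] addr_hi=1646406 & 0x1fffff = 0x191f46; word=0xc8fa3535
word = 0xc8fa3535 → little-endian bytes:
  [0]=0x35  [1]=0x35  [2]=0xfa  [3]=0xc8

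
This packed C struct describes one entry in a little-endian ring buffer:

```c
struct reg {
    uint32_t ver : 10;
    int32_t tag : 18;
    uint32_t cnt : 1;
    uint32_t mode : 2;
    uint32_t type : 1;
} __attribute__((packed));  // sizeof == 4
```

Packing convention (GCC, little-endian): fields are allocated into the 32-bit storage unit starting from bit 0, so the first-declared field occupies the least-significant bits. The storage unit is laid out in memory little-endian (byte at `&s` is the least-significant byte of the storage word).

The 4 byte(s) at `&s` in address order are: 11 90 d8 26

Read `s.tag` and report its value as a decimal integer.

[0]=0x11 [1]=0x90 [2]=0xd8 [3]=0x26 (little-endian) → word 0x26d89011
ver:10 @ bit 0 → (0x26d89011>>0)&0x3ff = 0x11
tag:18 @ bit 10 → (0x26d89011>>10)&0x3ffff = 0x1b624  ←
cnt:1 @ bit 28 → (0x26d89011>>28)&0x1 = 0x0
mode:2 @ bit 29 → (0x26d89011>>29)&0x3 = 0x1
type:1 @ bit 31 → (0x26d89011>>31)&0x1 = 0x0
tag signed 18b, MSB=0: value = 112164

112164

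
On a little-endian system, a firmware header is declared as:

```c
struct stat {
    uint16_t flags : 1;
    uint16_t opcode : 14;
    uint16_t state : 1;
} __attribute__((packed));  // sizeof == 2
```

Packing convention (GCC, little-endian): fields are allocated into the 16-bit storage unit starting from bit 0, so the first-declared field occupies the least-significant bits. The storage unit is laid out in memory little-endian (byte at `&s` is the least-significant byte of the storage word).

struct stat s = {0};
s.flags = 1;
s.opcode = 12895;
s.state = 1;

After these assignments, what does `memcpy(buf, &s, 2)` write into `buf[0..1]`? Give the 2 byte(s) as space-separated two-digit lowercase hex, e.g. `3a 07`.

flags (1b) val=1 bits=0x1 at bit 0: 0x0001
opcode (14b) val=12895 bits=0x325f at bit 1: 0x64bf
state (1b) val=1 bits=0x1 at bit 15: 0xe4bf
word = 0xe4bf → little-endian bytes:
  [0]=0xbf  [1]=0xe4

bf e4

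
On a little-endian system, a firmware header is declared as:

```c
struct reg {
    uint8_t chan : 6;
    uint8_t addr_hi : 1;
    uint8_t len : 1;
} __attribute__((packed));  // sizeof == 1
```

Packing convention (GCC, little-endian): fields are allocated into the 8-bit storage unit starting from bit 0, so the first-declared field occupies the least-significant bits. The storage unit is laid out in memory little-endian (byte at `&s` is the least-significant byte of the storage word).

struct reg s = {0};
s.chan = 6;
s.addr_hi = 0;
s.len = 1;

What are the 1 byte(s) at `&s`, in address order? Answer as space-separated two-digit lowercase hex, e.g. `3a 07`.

86

chan (6b) val=6 bits=0x6 at bit 0: 0x06
addr_hi (1b) val=0 bits=0x0 at bit 6: 0x06
len (1b) val=1 bits=0x1 at bit 7: 0x86
word = 0x86 → little-endian bytes:
  [0]=0x86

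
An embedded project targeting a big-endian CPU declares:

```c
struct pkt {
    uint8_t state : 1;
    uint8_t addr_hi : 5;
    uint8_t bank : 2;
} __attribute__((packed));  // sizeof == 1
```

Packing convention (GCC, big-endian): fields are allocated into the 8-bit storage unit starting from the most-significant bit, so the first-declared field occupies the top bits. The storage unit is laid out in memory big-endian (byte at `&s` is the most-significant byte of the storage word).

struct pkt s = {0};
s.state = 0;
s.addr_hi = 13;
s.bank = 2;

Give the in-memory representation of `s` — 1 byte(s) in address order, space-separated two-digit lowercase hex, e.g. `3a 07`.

36

[7+:1] state=0 & 0x1 = 0x0; word=0x00
[2+:5] addr_hi=13 & 0x1f = 0xd; word=0x34
[0+:2] bank=2 & 0x3 = 0x2; word=0x36
word = 0x36 → big-endian bytes:
  [0]=0x36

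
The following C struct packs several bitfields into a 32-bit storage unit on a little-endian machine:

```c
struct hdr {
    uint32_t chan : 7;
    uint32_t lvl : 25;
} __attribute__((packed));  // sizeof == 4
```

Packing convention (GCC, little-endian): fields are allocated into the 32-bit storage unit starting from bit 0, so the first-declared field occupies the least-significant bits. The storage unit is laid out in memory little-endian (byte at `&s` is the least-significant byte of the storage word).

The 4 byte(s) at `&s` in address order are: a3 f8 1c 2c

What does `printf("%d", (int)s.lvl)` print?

[0]=0xa3 [1]=0xf8 [2]=0x1c [3]=0x2c (little-endian) → word 0x2c1cf8a3
chan:7 @ bit 0 → (0x2c1cf8a3>>0)&0x7f = 0x23
lvl:25 @ bit 7 → (0x2c1cf8a3>>7)&0x1ffffff = 0x5839f1  ←

5782001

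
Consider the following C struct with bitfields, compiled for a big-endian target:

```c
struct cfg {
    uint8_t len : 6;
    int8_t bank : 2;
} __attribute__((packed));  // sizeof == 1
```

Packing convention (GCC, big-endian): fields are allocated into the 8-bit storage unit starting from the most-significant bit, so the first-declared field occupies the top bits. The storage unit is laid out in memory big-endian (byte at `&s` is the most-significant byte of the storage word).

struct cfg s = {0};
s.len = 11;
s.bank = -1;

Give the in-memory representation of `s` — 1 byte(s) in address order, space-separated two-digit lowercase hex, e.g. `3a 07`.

len:6 = 11 → 0xb << 2 → word 0x2c
bank:2 = -1 → 0x3 << 0 → word 0x2f
word = 0x2f → big-endian bytes:
  [0]=0x2f

2f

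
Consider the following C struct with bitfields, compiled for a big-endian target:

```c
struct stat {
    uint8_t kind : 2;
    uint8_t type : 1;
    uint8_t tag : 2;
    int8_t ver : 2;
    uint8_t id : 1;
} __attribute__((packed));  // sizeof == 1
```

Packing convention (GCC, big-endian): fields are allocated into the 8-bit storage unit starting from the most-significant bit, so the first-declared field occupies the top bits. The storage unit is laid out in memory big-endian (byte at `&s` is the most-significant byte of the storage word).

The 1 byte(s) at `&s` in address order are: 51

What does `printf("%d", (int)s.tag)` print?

[0]=0x51 (big-endian) → word 0x51
kind [6+:2] = (word>>6) & 0x3 = 1
type [5+:1] = (word>>5) & 0x1 = 0
tag [3+:2] = (word>>3) & 0x3 = 2  ←
ver [1+:2] = (word>>1) & 0x3 = 0
id [0+:1] = (word>>0) & 0x1 = 1

2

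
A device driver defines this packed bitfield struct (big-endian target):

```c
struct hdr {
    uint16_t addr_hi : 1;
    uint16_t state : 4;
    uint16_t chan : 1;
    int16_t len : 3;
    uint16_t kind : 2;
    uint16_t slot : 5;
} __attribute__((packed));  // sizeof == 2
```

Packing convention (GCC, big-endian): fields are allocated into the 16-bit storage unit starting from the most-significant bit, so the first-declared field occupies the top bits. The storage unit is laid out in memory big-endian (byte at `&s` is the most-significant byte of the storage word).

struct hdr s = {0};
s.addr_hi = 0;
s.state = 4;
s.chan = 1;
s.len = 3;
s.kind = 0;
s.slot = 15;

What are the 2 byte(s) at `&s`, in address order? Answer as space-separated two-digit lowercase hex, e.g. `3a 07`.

addr_hi:1 = 0 → 0x0 << 15 → word 0x0000
state:4 = 4 → 0x4 << 11 → word 0x2000
chan:1 = 1 → 0x1 << 10 → word 0x2400
len:3 = 3 → 0x3 << 7 → word 0x2580
kind:2 = 0 → 0x0 << 5 → word 0x2580
slot:5 = 15 → 0xf << 0 → word 0x258f
word = 0x258f → big-endian bytes:
  [0]=0x25  [1]=0x8f

25 8f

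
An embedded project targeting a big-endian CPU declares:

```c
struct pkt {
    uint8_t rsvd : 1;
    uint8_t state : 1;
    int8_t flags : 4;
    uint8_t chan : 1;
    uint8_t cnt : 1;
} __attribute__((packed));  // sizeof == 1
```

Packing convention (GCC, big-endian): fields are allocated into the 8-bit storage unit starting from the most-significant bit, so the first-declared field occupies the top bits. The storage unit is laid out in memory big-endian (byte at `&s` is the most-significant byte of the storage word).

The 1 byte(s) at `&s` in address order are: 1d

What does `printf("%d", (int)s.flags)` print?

[0]=0x1d (big-endian) → word 0x1d
rsvd [7+:1] = (word>>7) & 0x1 = 0
state [6+:1] = (word>>6) & 0x1 = 0
flags [2+:4] = (word>>2) & 0xf = 7  ←
chan [1+:1] = (word>>1) & 0x1 = 0
cnt [0+:1] = (word>>0) & 0x1 = 1
flags signed 4b, MSB=0: value = 7

7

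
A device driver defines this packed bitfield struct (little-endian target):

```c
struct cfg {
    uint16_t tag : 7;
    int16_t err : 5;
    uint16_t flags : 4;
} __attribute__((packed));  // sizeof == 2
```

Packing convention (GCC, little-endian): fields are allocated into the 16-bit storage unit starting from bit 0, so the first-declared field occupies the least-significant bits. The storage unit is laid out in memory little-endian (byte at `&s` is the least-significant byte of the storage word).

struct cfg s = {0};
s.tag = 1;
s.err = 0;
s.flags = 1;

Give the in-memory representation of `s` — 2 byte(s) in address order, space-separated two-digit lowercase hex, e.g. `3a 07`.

01 10

[0+:7] tag=1 & 0x7f = 0x1; word=0x0001
[7+:5] err=0 & 0x1f = 0x0; word=0x0001
[12+:4] flags=1 & 0xf = 0x1; word=0x1001
word = 0x1001 → little-endian bytes:
  [0]=0x01  [1]=0x10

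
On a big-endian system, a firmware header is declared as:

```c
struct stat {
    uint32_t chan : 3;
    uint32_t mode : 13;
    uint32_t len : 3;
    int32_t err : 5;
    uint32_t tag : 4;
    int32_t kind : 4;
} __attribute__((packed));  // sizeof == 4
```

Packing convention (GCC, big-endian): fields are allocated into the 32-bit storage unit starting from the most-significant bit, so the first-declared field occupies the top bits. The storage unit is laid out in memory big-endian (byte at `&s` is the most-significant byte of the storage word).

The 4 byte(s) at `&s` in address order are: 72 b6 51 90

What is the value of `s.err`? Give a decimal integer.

-15

[0]=0x72 [1]=0xb6 [2]=0x51 [3]=0x90 (big-endian) → word 0x72b65190
chan [29+:3] = (word>>29) & 0x7 = 3
mode [16+:13] = (word>>16) & 0x1fff = 4790
len [13+:3] = (word>>13) & 0x7 = 2
err [8+:5] = (word>>8) & 0x1f = 17  ←
tag [4+:4] = (word>>4) & 0xf = 9
kind [0+:4] = (word>>0) & 0xf = 0
err signed 5b, MSB=1: 17 - 32 = -15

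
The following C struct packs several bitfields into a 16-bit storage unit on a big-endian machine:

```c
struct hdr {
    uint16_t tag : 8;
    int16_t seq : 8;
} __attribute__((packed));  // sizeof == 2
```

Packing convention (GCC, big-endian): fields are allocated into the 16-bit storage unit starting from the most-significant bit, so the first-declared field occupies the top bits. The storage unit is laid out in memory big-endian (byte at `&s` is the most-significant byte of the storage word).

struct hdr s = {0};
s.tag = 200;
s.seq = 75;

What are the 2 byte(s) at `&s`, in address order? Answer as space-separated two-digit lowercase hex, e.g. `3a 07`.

c8 4b

[8+:8] tag=200 & 0xff = 0xc8; word=0xc800
[0+:8] seq=75 & 0xff = 0x4b; word=0xc84b
word = 0xc84b → big-endian bytes:
  [0]=0xc8  [1]=0x4b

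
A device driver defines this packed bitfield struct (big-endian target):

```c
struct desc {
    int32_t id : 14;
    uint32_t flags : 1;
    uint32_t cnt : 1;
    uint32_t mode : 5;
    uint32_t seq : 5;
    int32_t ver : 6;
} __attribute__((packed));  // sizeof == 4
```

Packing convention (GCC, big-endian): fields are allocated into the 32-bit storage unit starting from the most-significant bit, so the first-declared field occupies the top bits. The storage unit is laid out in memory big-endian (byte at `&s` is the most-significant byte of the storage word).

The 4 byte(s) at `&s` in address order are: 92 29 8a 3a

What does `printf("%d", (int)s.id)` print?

-7030

[0]=0x92 [1]=0x29 [2]=0x8a [3]=0x3a (big-endian) → word 0x92298a3a
id:14 @ bit 18 → (0x92298a3a>>18)&0x3fff = 0x248a  ←
flags:1 @ bit 17 → (0x92298a3a>>17)&0x1 = 0x0
cnt:1 @ bit 16 → (0x92298a3a>>16)&0x1 = 0x1
mode:5 @ bit 11 → (0x92298a3a>>11)&0x1f = 0x11
seq:5 @ bit 6 → (0x92298a3a>>6)&0x1f = 0x8
ver:6 @ bit 0 → (0x92298a3a>>0)&0x3f = 0x3a
id signed 14b, MSB=1: 9354 - 16384 = -7030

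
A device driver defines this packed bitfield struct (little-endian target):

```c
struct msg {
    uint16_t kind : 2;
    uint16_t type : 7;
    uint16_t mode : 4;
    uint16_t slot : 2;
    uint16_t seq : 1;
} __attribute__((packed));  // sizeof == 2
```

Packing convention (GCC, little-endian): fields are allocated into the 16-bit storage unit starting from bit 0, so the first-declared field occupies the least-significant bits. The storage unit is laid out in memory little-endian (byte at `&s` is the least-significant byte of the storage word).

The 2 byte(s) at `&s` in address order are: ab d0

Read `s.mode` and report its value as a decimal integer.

[0]=0xab [1]=0xd0 (little-endian) → word 0xd0ab
kind [0+:2] = (word>>0) & 0x3 = 3
type [2+:7] = (word>>2) & 0x7f = 42
mode [9+:4] = (word>>9) & 0xf = 8  ←
slot [13+:2] = (word>>13) & 0x3 = 2
seq [15+:1] = (word>>15) & 0x1 = 1

8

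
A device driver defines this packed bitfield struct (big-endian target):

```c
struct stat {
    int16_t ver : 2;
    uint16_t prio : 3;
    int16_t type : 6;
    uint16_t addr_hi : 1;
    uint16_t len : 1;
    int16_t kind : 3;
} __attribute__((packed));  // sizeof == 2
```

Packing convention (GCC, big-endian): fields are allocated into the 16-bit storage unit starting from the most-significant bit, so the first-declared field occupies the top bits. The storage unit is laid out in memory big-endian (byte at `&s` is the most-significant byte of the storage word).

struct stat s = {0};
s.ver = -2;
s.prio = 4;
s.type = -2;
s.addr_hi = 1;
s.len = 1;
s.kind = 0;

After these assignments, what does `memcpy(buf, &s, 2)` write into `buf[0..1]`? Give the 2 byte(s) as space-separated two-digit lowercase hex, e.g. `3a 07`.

[14+:2] ver=-2 & 0x3 = 0x2; word=0x8000
[11+:3] prio=4 & 0x7 = 0x4; word=0xa000
[5+:6] type=-2 & 0x3f = 0x3e; word=0xa7c0
[4+:1] addr_hi=1 & 0x1 = 0x1; word=0xa7d0
[3+:1] len=1 & 0x1 = 0x1; word=0xa7d8
[0+:3] kind=0 & 0x7 = 0x0; word=0xa7d8
word = 0xa7d8 → big-endian bytes:
  [0]=0xa7  [1]=0xd8

a7 d8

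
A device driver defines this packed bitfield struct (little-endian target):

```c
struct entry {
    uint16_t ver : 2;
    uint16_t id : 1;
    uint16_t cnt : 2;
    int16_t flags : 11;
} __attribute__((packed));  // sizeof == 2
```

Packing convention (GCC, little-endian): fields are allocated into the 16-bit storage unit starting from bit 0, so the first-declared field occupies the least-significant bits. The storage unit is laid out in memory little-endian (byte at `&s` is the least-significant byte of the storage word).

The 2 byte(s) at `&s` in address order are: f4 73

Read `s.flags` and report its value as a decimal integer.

927

[0]=0xf4 [1]=0x73 (little-endian) → word 0x73f4
ver [0+:2] = (word>>0) & 0x3 = 0
id [2+:1] = (word>>2) & 0x1 = 1
cnt [3+:2] = (word>>3) & 0x3 = 2
flags [5+:11] = (word>>5) & 0x7ff = 927  ←
flags signed 11b, MSB=0: value = 927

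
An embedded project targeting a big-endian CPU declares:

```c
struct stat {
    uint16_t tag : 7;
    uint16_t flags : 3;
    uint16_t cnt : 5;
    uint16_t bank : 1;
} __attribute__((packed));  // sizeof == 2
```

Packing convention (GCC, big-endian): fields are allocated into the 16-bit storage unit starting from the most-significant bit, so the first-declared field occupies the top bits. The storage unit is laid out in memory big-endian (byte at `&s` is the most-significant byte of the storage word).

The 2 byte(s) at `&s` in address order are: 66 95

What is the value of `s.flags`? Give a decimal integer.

2

[0]=0x66 [1]=0x95 (big-endian) → word 0x6695
tag:7 @ bit 9 → (0x6695>>9)&0x7f = 0x33
flags:3 @ bit 6 → (0x6695>>6)&0x7 = 0x2  ←
cnt:5 @ bit 1 → (0x6695>>1)&0x1f = 0xa
bank:1 @ bit 0 → (0x6695>>0)&0x1 = 0x1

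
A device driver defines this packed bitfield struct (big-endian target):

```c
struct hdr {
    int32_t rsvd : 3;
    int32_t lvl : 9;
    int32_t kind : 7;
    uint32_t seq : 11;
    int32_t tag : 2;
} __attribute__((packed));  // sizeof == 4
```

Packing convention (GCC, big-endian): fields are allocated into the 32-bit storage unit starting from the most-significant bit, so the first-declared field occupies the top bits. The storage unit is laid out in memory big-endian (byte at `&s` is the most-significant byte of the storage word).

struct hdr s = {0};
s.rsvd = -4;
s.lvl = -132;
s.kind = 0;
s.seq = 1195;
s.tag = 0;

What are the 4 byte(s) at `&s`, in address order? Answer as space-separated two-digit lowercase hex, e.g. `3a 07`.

rsvd:3 = -4 → 0x4 << 29 → word 0x80000000
lvl:9 = -132 → 0x17c << 20 → word 0x97c00000
kind:7 = 0 → 0x0 << 13 → word 0x97c00000
seq:11 = 1195 → 0x4ab << 2 → word 0x97c012ac
tag:2 = 0 → 0x0 << 0 → word 0x97c012ac
word = 0x97c012ac → big-endian bytes:
  [0]=0x97  [1]=0xc0  [2]=0x12  [3]=0xac

97 c0 12 ac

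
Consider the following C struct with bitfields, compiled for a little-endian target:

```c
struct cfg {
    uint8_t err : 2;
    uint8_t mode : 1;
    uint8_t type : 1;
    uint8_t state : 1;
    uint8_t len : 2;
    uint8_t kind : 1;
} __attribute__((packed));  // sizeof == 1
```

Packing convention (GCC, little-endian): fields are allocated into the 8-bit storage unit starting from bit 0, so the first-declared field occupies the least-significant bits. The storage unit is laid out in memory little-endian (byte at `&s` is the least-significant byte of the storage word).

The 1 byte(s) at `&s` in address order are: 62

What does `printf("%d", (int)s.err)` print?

2

[0]=0x62 (little-endian) → word 0x62
err [0+:2] = (word>>0) & 0x3 = 2  ←
mode [2+:1] = (word>>2) & 0x1 = 0
type [3+:1] = (word>>3) & 0x1 = 0
state [4+:1] = (word>>4) & 0x1 = 0
len [5+:2] = (word>>5) & 0x3 = 3
kind [7+:1] = (word>>7) & 0x1 = 0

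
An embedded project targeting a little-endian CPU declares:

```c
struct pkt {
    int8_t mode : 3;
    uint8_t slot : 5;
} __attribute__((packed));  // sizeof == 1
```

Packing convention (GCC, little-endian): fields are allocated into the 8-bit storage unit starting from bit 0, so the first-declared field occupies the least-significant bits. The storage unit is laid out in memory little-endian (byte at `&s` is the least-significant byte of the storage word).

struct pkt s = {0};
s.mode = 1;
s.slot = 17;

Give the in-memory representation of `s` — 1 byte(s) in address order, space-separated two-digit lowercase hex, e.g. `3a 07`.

89

mode (3b) val=1 bits=0x1 at bit 0: 0x01
slot (5b) val=17 bits=0x11 at bit 3: 0x89
word = 0x89 → little-endian bytes:
  [0]=0x89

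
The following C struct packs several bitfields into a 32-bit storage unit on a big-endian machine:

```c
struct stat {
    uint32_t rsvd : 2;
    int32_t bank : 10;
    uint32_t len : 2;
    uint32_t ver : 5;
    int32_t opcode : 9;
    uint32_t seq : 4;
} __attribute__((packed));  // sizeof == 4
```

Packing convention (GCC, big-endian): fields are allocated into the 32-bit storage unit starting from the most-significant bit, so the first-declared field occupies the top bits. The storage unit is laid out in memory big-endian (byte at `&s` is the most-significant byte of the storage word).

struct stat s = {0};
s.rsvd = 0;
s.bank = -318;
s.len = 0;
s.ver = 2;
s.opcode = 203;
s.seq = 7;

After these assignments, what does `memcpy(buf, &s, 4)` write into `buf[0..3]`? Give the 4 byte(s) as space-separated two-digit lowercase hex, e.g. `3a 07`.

2c 20 4c b7

rsvd:2 = 0 → 0x0 << 30 → word 0x00000000
bank:10 = -318 → 0x2c2 << 20 → word 0x2c200000
len:2 = 0 → 0x0 << 18 → word 0x2c200000
ver:5 = 2 → 0x2 << 13 → word 0x2c204000
opcode:9 = 203 → 0xcb << 4 → word 0x2c204cb0
seq:4 = 7 → 0x7 << 0 → word 0x2c204cb7
word = 0x2c204cb7 → big-endian bytes:
  [0]=0x2c  [1]=0x20  [2]=0x4c  [3]=0xb7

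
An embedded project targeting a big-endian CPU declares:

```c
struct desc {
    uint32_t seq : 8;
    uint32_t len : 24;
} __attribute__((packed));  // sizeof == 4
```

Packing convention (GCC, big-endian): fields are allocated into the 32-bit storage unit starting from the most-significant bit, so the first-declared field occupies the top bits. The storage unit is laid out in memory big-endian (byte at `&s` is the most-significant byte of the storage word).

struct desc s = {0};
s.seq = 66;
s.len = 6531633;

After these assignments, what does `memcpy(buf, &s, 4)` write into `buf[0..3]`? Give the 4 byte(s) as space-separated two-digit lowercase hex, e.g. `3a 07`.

[24+:8] seq=66 & 0xff = 0x42; word=0x42000000
[0+:24] len=6531633 & 0xffffff = 0x63aa31; word=0x4263aa31
word = 0x4263aa31 → big-endian bytes:
  [0]=0x42  [1]=0x63  [2]=0xaa  [3]=0x31

42 63 aa 31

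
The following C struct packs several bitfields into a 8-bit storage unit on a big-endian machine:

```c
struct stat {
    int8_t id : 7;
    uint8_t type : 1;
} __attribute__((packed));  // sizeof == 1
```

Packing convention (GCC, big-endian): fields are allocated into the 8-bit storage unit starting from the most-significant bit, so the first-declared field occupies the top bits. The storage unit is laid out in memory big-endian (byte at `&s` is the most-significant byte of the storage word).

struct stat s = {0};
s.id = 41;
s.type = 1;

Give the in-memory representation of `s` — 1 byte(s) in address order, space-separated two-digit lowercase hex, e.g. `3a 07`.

53

id (7b) val=41 bits=0x29 at bit 1: 0x52
type (1b) val=1 bits=0x1 at bit 0: 0x53
word = 0x53 → big-endian bytes:
  [0]=0x53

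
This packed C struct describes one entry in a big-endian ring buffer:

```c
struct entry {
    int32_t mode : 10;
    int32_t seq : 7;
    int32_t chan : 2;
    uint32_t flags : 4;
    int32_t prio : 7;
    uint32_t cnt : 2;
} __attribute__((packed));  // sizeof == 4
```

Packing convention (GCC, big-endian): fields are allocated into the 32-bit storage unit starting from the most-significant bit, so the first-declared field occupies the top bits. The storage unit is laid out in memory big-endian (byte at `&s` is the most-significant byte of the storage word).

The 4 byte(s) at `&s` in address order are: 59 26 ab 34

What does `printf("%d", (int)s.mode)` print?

356

[0]=0x59 [1]=0x26 [2]=0xab [3]=0x34 (big-endian) → word 0x5926ab34
mode [22+:10] = (word>>22) & 0x3ff = 356  ←
seq [15+:7] = (word>>15) & 0x7f = 77
chan [13+:2] = (word>>13) & 0x3 = 1
flags [9+:4] = (word>>9) & 0xf = 5
prio [2+:7] = (word>>2) & 0x7f = 77
cnt [0+:2] = (word>>0) & 0x3 = 0
mode signed 10b, MSB=0: value = 356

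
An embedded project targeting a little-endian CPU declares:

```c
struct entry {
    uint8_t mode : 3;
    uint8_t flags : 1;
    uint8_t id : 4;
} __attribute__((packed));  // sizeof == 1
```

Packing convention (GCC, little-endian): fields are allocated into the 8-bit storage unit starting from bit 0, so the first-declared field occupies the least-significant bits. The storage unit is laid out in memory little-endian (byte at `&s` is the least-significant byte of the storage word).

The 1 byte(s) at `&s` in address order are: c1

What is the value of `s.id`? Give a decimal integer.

12

[0]=0xc1 (little-endian) → word 0xc1
mode [0+:3] = (word>>0) & 0x7 = 1
flags [3+:1] = (word>>3) & 0x1 = 0
id [4+:4] = (word>>4) & 0xf = 12  ←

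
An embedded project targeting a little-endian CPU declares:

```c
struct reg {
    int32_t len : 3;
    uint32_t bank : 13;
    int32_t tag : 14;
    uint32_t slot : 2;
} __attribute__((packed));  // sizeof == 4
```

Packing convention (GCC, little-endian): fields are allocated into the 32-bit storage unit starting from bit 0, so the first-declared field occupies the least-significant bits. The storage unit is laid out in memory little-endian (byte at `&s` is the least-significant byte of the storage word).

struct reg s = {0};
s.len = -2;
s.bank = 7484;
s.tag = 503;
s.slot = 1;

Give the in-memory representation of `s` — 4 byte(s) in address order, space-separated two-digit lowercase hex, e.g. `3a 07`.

len:3 = -2 → 0x6 << 0 → word 0x00000006
bank:13 = 7484 → 0x1d3c << 3 → word 0x0000e9e6
tag:14 = 503 → 0x1f7 << 16 → word 0x01f7e9e6
slot:2 = 1 → 0x1 << 30 → word 0x41f7e9e6
word = 0x41f7e9e6 → little-endian bytes:
  [0]=0xe6  [1]=0xe9  [2]=0xf7  [3]=0x41

e6 e9 f7 41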